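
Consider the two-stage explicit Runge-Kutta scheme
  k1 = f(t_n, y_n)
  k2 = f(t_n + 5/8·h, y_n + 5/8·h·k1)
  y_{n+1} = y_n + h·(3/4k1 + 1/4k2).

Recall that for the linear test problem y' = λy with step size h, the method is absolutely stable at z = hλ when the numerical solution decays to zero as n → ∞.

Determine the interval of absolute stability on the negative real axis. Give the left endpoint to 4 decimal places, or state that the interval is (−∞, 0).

On y'=λy, z=hλ:
  k1=λy_n ⇒ h·k1=z·y_n;  k2=λ(1+5/8z)y_n ⇒ h·k2=z(1+5/8z)y_n
  y_{n+1}/y_n = 1 + 3/4z + 1/4z(1+5/8z) = 1 + z + 5/32z²
  ⇒ R(z) = 1 + z + 5/32z².

Find x<0 with |R(x)|<1.
x=-0.48: |R|=0.5560
R=1: x+5/32x²=0 ⇒ x=−32/5=-6.4000; min R=1−1/(4·5/32)=-0.6000>−1
Confirm numerically:
  x=-6.230: |R|=0.83452 <1
  x=-6.158: |R|=0.76715 <1
  x=-3.320: |R|=0.59775 <1
  x=-6.565: |R|=1.16925 >1
  x=-6.533: |R|=1.13576 >1
Interval (-6.4000, 0).

z∈(-6.4000,0).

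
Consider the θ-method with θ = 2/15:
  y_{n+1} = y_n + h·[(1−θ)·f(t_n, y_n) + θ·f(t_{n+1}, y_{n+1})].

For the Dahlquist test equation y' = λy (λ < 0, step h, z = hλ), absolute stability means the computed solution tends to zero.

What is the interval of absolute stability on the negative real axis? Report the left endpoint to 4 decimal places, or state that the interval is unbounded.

With y'=λy (z=hλ):
  y_{n+1} = y_n + z·[13/15·y_n + 2/15·y_{n+1}] ⇒ (1 − 2/15z)y_{n+1} = (1 + 13/15z)y_n
  Hence R(z) = (1 + 13/15z)/(1 − 2/15z).

Solve |R(x)|<1 on ℝ⁻.
x=-0.98: |R|=0.1333
R=−1: 1+13/15x = −1+2/15x ⇒ -11/15x=2 ⇒ x=2/(-11/15)=-2.7273
Confirm numerically:
  x=-2.529: |R|=0.89127 <1
  x=-2.070: |R|=0.62226 <1
  x=-1.641: |R|=0.34641 <1
  x=-1.585: |R|=0.30848 <1
  x=-3.072: |R|=1.17934 >1
  x=-2.836: |R|=1.05786 >1
So |R|<1 on (-2.7273, 0).

(-2.7273, 0).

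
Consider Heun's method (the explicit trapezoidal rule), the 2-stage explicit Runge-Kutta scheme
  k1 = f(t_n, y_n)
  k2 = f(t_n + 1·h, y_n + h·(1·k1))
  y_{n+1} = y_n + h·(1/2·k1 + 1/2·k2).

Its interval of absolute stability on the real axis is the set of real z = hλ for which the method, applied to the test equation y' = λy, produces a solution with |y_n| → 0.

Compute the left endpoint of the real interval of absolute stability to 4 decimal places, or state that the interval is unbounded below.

Test eqn y'=λy, z=hλ:
  order 2, 2-stage ⇒ R(z)=1+z+z^2/2
  (e.g. R(-0.45)=0.65125, |R|=0.65125)

Boundary: |R(x)|=1, x<0.
x=-0.45: |R|=0.6512
|R(-1.75)|=0.7812 |R(-1.21)|=0.5221 |R(-0.95)|=0.5012
Bisect:
  x_lo=-2.6450 |R|=1.8530  x_hi=-0.3487 |R|=0.7121
  mid=-1.49683 |R|=0.62342 →hi
  mid=-2.07090 |R|=1.07342 →lo
  mid=-1.78387 |R|=0.80722 →hi
  mid=-1.92738 |R|=0.93002 →hi
  mid=-1.99914 |R|=0.99914 →hi
  mid=-2.03502 |R|=1.03564 →lo
  mid=-2.01708 |R|=1.01723 →lo
  mid=-2.00811 |R|=1.00815 →lo
  mid=-2.00363 |R|=1.00364 →lo
  ...
  [-2.00012,-1.99998] ⇒ x*=-2.0000
So |R|<1 on (-2.0000, 0).

z* = -2.0000.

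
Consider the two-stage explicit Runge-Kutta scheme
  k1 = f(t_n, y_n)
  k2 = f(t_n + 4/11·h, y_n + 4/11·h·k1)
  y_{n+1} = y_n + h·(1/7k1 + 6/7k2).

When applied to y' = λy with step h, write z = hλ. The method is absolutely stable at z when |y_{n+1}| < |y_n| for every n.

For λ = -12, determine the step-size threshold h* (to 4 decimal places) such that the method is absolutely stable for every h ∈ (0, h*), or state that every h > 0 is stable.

With y'=λy (z=hλ):
  k1=λy_n ⇒ h·k1=z·y_n;  k2=λ(1+4/11z)y_n ⇒ h·k2=z(1+4/11z)y_n
  y_{n+1}/y_n = 1 + 1/7z + 6/7z(1+4/11z) = 1 + z + 24/77z²
  so R(z) = 1 + z + 24/77z².

Need |R(x)|<1, x<0.
x=-1.41: |R|=0.2097
R=1: x+24/77x²=0 ⇒ x=−77/24=-3.2083; min R=1−1/(4·24/77)=0.1979>−1
Confirm numerically:
  x=-3.052: |R|=0.85128 <1
  x=-1.817: |R|=0.21204 <1
  x=-1.636: |R|=0.19823 <1
  x=-1.498: |R|=0.20143 <1
  x=-3.501: |R|=1.31936 >1
  x=-3.384: |R|=1.18528 >1
  x=-3.328: |R|=1.12413 >1
So |R|<1 on (-3.2083, 0).

(-3.2083,0); λ=-12 ⇒ h* = (77/24)/12 = 0.2674.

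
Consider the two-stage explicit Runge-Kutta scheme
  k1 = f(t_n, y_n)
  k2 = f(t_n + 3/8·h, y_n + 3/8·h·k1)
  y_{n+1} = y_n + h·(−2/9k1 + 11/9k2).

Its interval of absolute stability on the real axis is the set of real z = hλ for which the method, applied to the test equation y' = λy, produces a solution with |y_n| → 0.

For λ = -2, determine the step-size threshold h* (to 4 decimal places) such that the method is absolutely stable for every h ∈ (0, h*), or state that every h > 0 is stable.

Set f=λy, z=hλ:
  k1=λy_n ⇒ h·k1=z·y_n;  k2=λ(1+3/8z)y_n ⇒ h·k2=z(1+3/8z)y_n
  y_{n+1}/y_n = 1 − 2/9z + 11/9z(1+3/8z) = 1 + z + 11/24z²
  Hence R(z) = 1 + z + 11/24z².

Find x<0 with |R(x)|<1.
x=-1.22: |R|=0.4622
R=1: x+11/24x²=0 ⇒ x=−24/11=-2.1818; min R=1−1/(4·11/24)=0.4545>−1
Confirm numerically:
  x=-1.947: |R|=0.79045 <1
  x=-1.945: |R|=0.78889 <1
  x=-1.629: |R|=0.58725 <1
  x=-1.145: |R|=0.45589 <1
  x=-2.730: |R|=1.68591 >1
  x=-2.478: |R|=1.33639 >1
So |R|<1 on (-2.1818, 0).

(-2.1818,0); λ=-2 ⇒ h* = (24/11)/2 = 1.0909.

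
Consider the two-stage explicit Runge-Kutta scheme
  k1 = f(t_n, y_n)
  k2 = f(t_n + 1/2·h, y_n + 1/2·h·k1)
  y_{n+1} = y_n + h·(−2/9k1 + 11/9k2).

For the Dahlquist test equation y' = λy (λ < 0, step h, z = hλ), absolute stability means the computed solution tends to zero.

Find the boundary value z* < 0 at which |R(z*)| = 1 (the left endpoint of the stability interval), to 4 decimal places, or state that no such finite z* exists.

Test eqn y'=λy, z=hλ:
  k1=λy_n ⇒ h·k1=z·y_n;  k2=λ(1+1/2z)y_n ⇒ h·k2=z(1+1/2z)y_n
  y_{n+1}/y_n = 1 − 2/9z + 11/9z(1+1/2z) = 1 + z + 11/18z²
  R(z) = 1 + z + 11/18z².

Boundary: |R(x)|=1, x<0.
x=-1.46: |R|=0.8426
R=1: x+11/18x²=0 ⇒ x=−18/11=-1.6364; min R=1−1/(4·11/18)=0.5909>−1
Confirm numerically:
  x=-1.132: |R|=0.65109 <1
  x=-1.089: |R|=0.63573 <1
  x=-0.798: |R|=0.59116 <1
  x=-1.747: |R|=1.11812 >1
  x=-1.694: |R|=1.05967 >1
Interval (-1.6364, 0).

left endpoint -1.6364.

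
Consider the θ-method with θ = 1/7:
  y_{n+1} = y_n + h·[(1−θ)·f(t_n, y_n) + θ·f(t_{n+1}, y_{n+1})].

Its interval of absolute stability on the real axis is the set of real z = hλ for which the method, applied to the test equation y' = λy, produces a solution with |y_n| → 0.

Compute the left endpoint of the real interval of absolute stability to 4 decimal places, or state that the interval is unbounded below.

Test eqn y'=λy, z=hλ:
  y_{n+1} = y_n + z·[6/7·y_n + 1/7·y_{n+1}] ⇒ (1 − 1/7z)y_{n+1} = (1 + 6/7z)y_n
  R(z) = (1 + 6/7z)/(1 − 1/7z).

Boundary: |R(x)|=1, x<0.
x=-0.48: |R|=0.5508
R=−1: 1+6/7x = −1+1/7x ⇒ -5/7x=2 ⇒ x=2/(-5/7)=-2.8000
Confirm numerically:
  x=-2.774: |R|=0.98670 <1
  x=-2.529: |R|=0.85780 <1
  x=-1.772: |R|=0.41404 <1
  x=-1.179: |R|=0.00905 <1
  x=-3.273: |R|=1.23022 >1
  x=-3.228: |R|=1.20923 >1
  x=-2.995: |R|=1.09755 >1
So |R|<1 on (-2.8000, 0).

z* = -2.8000.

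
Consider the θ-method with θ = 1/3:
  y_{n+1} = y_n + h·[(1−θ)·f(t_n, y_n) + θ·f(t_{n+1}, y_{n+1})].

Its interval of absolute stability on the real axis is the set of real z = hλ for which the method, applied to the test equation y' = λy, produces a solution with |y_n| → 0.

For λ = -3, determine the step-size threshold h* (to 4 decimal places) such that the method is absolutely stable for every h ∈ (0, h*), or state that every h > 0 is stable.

(-6.0000,0); λ=-3 ⇒ h* = (6)/3 = 2.0000.

Set f=λy, z=hλ:
  y_{n+1} = y_n + z·[2/3·y_n + 1/3·y_{n+1}] ⇒ (1 − 1/3z)y_{n+1} = (1 + 2/3z)y_n
  R(z) = (1 + 2/3z)/(1 − 1/3z).

Boundary: |R(x)|=1, x<0.
x=-1.66: |R|=0.0687
R=−1: 1+2/3x = −1+1/3x ⇒ -1/3x=2 ⇒ x=2/(-1/3)=-6.0000
Confirm numerically:
  x=-5.910: |R|=0.98990 <1
  x=-5.419: |R|=0.93099 <1
  x=-4.834: |R|=0.85116 <1
  x=-4.012: |R|=0.71649 <1
  x=-6.396: |R|=1.04215 >1
  x=-6.196: |R|=1.02131 >1
So |R|<1 on (-6.0000, 0).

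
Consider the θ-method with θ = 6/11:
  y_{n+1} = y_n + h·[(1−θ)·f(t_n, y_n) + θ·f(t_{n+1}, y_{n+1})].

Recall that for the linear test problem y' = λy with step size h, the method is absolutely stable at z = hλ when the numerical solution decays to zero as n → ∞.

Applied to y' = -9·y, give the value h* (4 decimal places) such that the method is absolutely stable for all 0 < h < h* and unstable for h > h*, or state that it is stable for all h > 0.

(−∞, 0) — no finite endpoint. Any h>0 works for λ=-9.

On y'=λy, z=hλ:
  y_{n+1} = y_n + z·[5/11·y_n + 6/11·y_{n+1}] ⇒ (1 − 6/11z)y_{n+1} = (1 + 5/11z)y_n
  Hence R(z) = (1 + 5/11z)/(1 − 6/11z).

Find x<0 with |R(x)|<1.
x=-1.67: |R|=0.1261
x=-2: |R|=0.0435
x=-10: |R|=0.5493
x=-100: |R|=0.8003
θ=6/11≥1/2 ⇒ |1+5/11x|<|1−6/11x| ∀x<0 ⇒ unbounded interval.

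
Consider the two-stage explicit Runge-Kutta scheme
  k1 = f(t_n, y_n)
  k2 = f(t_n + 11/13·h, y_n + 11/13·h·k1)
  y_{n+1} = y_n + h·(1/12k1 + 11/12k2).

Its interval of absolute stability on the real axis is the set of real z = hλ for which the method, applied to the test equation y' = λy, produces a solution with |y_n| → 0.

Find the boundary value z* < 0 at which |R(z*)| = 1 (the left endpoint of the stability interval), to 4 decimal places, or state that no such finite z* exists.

left endpoint -1.2893.

With y'=λy (z=hλ):
  k1=λy_n ⇒ h·k1=z·y_n;  k2=λ(1+11/13z)y_n ⇒ h·k2=z(1+11/13z)y_n
  y_{n+1}/y_n = 1 + 1/12z + 11/12z(1+11/13z) = 1 + z + 121/156z²
  R(z) = 1 + z + 121/156z².

Find x<0 with |R(x)|<1.
x=-0.53: |R|=0.6879
R=1: x+121/156x²=0 ⇒ x=−156/121=-1.2893; min R=1−1/(4·121/156)=0.6777>−1
Confirm numerically:
  x=-0.989: |R|=0.76967 <1
  x=-0.974: |R|=0.76183 <1
  x=-0.870: |R|=0.71708 <1
  x=-0.551: |R|=0.68449 <1
  x=-1.733: |R|=1.59647 >1
  x=-1.677: |R|=1.50436 >1
  x=-1.575: |R|=1.34907 >1
So |R|<1 on (-1.2893, 0).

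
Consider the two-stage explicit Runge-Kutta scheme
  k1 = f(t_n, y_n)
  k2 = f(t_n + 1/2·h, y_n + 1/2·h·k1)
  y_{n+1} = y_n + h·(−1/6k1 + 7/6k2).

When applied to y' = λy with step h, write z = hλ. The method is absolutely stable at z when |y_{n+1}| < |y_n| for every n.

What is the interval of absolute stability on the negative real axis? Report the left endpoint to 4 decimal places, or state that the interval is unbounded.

(-1.7143, 0).

Test eqn y'=λy, z=hλ:
  k1=λy_n ⇒ h·k1=z·y_n;  k2=λ(1+1/2z)y_n ⇒ h·k2=z(1+1/2z)y_n
  y_{n+1}/y_n = 1 − 1/6z + 7/6z(1+1/2z) = 1 + z + 7/12z²
  so R(z) = 1 + z + 7/12z².

Solve |R(x)|<1 on ℝ⁻.
x=-1.12: |R|=0.6117
R=1: x+7/12x²=0 ⇒ x=−12/7=-1.7143; min R=1−1/(4·7/12)=0.5714>−1
Confirm numerically:
  x=-1.526: |R|=0.83239 <1
  x=-1.078: |R|=0.59988 <1
  x=-0.929: |R|=0.57444 <1
  x=-2.309: |R|=1.80103 >1
  x=-2.226: |R|=1.66446 >1
  x=-1.832: |R|=1.12580 >1
Stable set (-1.7143, 0).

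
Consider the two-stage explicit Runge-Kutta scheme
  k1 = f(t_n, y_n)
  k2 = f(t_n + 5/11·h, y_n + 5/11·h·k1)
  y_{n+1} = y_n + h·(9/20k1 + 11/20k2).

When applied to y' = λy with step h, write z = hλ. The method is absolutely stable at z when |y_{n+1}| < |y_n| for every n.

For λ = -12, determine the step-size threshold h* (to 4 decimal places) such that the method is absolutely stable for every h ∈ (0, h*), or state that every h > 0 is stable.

On y'=λy, z=hλ:
  k1=λy_n ⇒ h·k1=z·y_n;  k2=λ(1+5/11z)y_n ⇒ h·k2=z(1+5/11z)y_n
  y_{n+1}/y_n = 1 + 9/20z + 11/20z(1+5/11z) = 1 + z + 1/4z²
  Hence R(z) = 1 + z + 1/4z².

Boundary: |R(x)|=1, x<0.
x=-0.9: |R|=0.3025
R=1: x+1/4x²=0 ⇒ x=−4=-4.0000; min R=1−1/(4·1/4)=0.0000>−1
Confirm numerically:
  x=-3.244: |R|=0.38688 <1
  x=-2.757: |R|=0.14326 <1
  x=-2.388: |R|=0.03764 <1
  x=-4.371: |R|=1.40541 >1
  x=-4.153: |R|=1.15885 >1
  x=-4.146: |R|=1.15133 >1
Interval (-4.0000, 0).

(-4.0000,0); λ=-12 ⇒ h* = (4)/12 = 0.3333.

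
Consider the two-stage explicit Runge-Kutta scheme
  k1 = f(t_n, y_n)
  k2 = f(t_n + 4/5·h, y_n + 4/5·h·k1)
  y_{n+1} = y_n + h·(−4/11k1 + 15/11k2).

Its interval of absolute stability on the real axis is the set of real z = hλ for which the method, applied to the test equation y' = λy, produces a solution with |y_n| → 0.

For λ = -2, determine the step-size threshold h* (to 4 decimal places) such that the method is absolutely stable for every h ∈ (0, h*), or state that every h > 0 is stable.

On y'=λy, z=hλ:
  k1=λy_n ⇒ h·k1=z·y_n;  k2=λ(1+4/5z)y_n ⇒ h·k2=z(1+4/5z)y_n
  y_{n+1}/y_n = 1 − 4/11z + 15/11z(1+4/5z) = 1 + z + 12/11z²
  ⇒ R(z) = 1 + z + 12/11z².

Need |R(x)|<1, x<0.
x=-0.51: |R|=0.7737
R=1: x+12/11x²=0 ⇒ x=−11/12=-0.9167; min R=1−1/(4·12/11)=0.7708>−1
Confirm numerically:
  x=-0.704: |R|=0.83667 <1
  x=-0.638: |R|=0.80605 <1
  x=-0.506: |R|=0.77331 <1
  x=-0.382: |R|=0.77719 <1
  x=-1.340: |R|=1.61884 >1
  x=-1.043: |R|=1.14374 >1
Interval (-0.9167, 0).

(-0.9167,0); λ=-2 ⇒ h* = (11/12)/2 = 0.4583.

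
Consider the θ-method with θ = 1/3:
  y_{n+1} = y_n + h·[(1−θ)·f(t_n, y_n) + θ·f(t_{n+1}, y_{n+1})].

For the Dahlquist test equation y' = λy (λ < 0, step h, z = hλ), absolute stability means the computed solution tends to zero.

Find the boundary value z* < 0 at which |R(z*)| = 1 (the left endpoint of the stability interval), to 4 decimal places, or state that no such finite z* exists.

z* = -6.0000.

With y'=λy (z=hλ):
  y_{n+1} = y_n + z·[2/3·y_n + 1/3·y_{n+1}] ⇒ (1 − 1/3z)y_{n+1} = (1 + 2/3z)y_n
  so R(z) = (1 + 2/3z)/(1 − 1/3z).

Need |R(x)|<1, x<0.
x=-1.59: |R|=0.0392
R=−1: 1+2/3x = −1+1/3x ⇒ -1/3x=2 ⇒ x=2/(-1/3)=-6.0000
Confirm numerically:
  x=-5.381: |R|=0.92614 <1
  x=-3.740: |R|=0.66469 <1
  x=-3.090: |R|=0.52217 <1
  x=-2.881: |R|=0.46965 <1
  x=-6.473: |R|=1.04993 >1
  x=-6.318: |R|=1.03413 >1
  x=-6.163: |R|=1.01779 >1
So |R|<1 on (-6.0000, 0).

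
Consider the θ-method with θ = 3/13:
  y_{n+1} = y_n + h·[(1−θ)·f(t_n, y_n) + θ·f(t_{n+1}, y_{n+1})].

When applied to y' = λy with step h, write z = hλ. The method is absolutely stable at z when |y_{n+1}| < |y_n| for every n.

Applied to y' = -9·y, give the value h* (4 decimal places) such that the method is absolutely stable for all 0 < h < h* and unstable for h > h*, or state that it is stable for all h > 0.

Set f=λy, z=hλ:
  y_{n+1} = y_n + z·[10/13·y_n + 3/13·y_{n+1}] ⇒ (1 − 3/13z)y_{n+1} = (1 + 10/13z)y_n
  ⇒ R(z) = (1 + 10/13z)/(1 − 3/13z).

Need |R(x)|<1, x<0.
x=-1.47: |R|=0.0976
R=−1: 1+10/13x = −1+3/13x ⇒ -7/13x=2 ⇒ x=2/(-7/13)=-3.7143
Confirm numerically:
  x=-3.214: |R|=0.84533 <1
  x=-2.958: |R|=0.75798 <1
  x=-1.777: |R|=0.26021 <1
  x=-4.306: |R|=1.15981 >1
  x=-4.302: |R|=1.15880 >1
  x=-3.945: |R|=1.06503 >1
Interval (-3.7143, 0).

(-3.7143,0); λ=-9 ⇒ h* = (26/7)/9 = 0.4127.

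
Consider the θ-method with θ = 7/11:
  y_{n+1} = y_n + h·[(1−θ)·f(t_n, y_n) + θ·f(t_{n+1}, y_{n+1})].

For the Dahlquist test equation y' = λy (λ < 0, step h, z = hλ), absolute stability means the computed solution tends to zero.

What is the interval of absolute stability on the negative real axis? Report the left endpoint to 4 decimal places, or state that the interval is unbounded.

(−∞, 0) — no finite endpoint.

On y'=λy, z=hλ:
  y_{n+1} = y_n + z·[4/11·y_n + 7/11·y_{n+1}] ⇒ (1 − 7/11z)y_{n+1} = (1 + 4/11z)y_n
  so R(z) = (1 + 4/11z)/(1 − 7/11z).

Need |R(x)|<1, x<0.
x=-0.85: |R|=0.4484
x=-2: |R|=0.1200
x=-10: |R|=0.3580
x=-100: |R|=0.5471
θ=7/11≥1/2 ⇒ |1+4/11x|<|1−7/11x| ∀x<0 ⇒ interval (−∞,0).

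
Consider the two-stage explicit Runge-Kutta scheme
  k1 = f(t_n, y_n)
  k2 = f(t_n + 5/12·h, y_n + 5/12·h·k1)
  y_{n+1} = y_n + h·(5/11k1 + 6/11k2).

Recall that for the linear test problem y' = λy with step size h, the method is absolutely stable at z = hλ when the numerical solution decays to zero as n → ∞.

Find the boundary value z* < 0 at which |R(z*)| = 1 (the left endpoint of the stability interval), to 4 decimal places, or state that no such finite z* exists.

Test eqn y'=λy, z=hλ:
  k1=λy_n ⇒ h·k1=z·y_n;  k2=λ(1+5/12z)y_n ⇒ h·k2=z(1+5/12z)y_n
  y_{n+1}/y_n = 1 + 5/11z + 6/11z(1+5/12z) = 1 + z + 5/22z²
  ⇒ R(z) = 1 + z + 5/22z².

Solve |R(x)|<1 on ℝ⁻.
x=-1.77: |R|=0.0580
R=1: x+5/22x²=0 ⇒ x=−22/5=-4.4000; min R=1−1/(4·5/22)=-0.1000>−1
Confirm numerically:
  x=-3.093: |R|=0.08124 <1
  x=-2.862: |R|=0.00040 <1
  x=-1.854: |R|=0.07279 <1
  x=-4.687: |R|=1.30572 >1
  x=-4.676: |R|=1.29331 >1
  x=-4.606: |R|=1.21564 >1
Interval (-4.4000, 0).

z* = -4.4000.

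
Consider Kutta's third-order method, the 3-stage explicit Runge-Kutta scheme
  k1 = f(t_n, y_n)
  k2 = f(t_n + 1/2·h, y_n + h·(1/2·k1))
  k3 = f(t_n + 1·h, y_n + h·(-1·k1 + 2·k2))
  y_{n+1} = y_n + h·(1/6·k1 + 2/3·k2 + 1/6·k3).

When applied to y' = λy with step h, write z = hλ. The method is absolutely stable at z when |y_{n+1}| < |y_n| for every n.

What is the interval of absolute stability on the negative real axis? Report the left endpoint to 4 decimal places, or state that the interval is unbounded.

z∈(-2.5127,0).

On y'=λy, z=hλ:
  order 3, 3-stage ⇒ R(z)=1+z+z^2/2+z^3/6
  (e.g. R(-1.53)=0.04352, |R|=0.04352)

Find x<0 with |R(x)|<1.
x=-1.53: |R|=0.0435
|R(-2.91)|=1.7830 |R(-2.77)|=1.4759 |R(-1.42)|=0.1110
Bisect:
  x_lo=-3.1507 |R|=2.4001  x_hi=-0.1897 |R|=0.8272
  mid=-1.67020 |R|=0.05194 →hi
  mid=-2.41046 |R|=0.83956 →hi
  mid=-2.78059 |R|=1.49785 →lo
  mid=-2.59552 |R|=1.14138 →lo
  mid=-2.50299 |R|=0.98404 →hi
  mid=-2.54926 |R|=1.06105 →lo
  mid=-2.52613 |R|=1.02213 →lo
  ...
  [-2.51275,-2.51257] ⇒ x*=-2.5127
So |R|<1 on (-2.5127, 0).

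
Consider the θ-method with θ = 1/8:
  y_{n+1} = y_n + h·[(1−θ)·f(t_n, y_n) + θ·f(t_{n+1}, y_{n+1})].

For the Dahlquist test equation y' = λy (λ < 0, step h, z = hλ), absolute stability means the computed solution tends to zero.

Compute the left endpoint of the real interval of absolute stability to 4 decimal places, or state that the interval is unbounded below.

left endpoint -2.6667.

With y'=λy (z=hλ):
  y_{n+1} = y_n + z·[7/8·y_n + 1/8·y_{n+1}] ⇒ (1 − 1/8z)y_{n+1} = (1 + 7/8z)y_n
  so R(z) = (1 + 7/8z)/(1 − 1/8z).

Find x<0 with |R(x)|<1.
x=-1.66: |R|=0.3747
R=−1: 1+7/8x = −1+1/8x ⇒ -3/4x=2 ⇒ x=2/(-3/4)=-2.6667
Confirm numerically:
  x=-2.635: |R|=0.98213 <1
  x=-1.640: |R|=0.36100 <1
  x=-1.115: |R|=0.02139 <1
  x=-3.038: |R|=1.20185 >1
  x=-3.036: |R|=1.20080 >1
  x=-2.764: |R|=1.05425 >1
Stable set (-2.6667, 0).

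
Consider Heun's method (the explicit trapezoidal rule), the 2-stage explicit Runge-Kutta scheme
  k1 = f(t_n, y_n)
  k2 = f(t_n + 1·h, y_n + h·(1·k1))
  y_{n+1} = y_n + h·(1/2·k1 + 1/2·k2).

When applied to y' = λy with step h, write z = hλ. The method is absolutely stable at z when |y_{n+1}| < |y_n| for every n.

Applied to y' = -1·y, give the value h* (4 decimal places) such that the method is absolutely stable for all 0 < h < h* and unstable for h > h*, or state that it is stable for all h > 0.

On y'=λy, z=hλ:
  order 2, 2-stage ⇒ R(z)=1+z+z^2/2
  (e.g. R(-1.36)=0.56480, |R|=0.56480)

Need |R(x)|<1, x<0.
x=-1.36: |R|=0.5648
|R(-1.15)|=0.5112 |R(-0.79)|=0.5221 |R(-0.64)|=0.5648
Bisect:
  x_lo=-2.6977 |R|=1.9411  x_hi=-0.2947 |R|=0.7487
  mid=-1.49623 |R|=0.62312 →hi
  mid=-2.09698 |R|=1.10168 →lo
  mid=-1.79660 |R|=0.81729 →hi
  mid=-1.94679 |R|=0.94821 →hi
  mid=-2.02189 |R|=1.02213 →lo
  mid=-1.98434 |R|=0.98446 →hi
  mid=-2.00311 |R|=1.00312 →lo
  mid=-1.99373 |R|=0.99375 →hi
  mid=-1.99842 |R|=0.99842 →hi
  ...
  [-2.00003,-1.99989] ⇒ x*=-2.0000
Interval (-2.0000, 0).

(-2.0000,0); λ=-1 ⇒ h* = 2.0000.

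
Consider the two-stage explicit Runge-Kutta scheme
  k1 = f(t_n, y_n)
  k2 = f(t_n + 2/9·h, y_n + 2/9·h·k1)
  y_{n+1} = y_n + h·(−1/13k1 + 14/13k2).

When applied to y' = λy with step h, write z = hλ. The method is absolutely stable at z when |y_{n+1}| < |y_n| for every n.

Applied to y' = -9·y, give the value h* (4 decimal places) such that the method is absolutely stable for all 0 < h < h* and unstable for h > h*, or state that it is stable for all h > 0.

(-4.1786,0); λ=-9 ⇒ h* = (117/28)/9 = 0.4643.

On y'=λy, z=hλ:
  k1=λy_n ⇒ h·k1=z·y_n;  k2=λ(1+2/9z)y_n ⇒ h·k2=z(1+2/9z)y_n
  y_{n+1}/y_n = 1 − 1/13z + 14/13z(1+2/9z) = 1 + z + 28/117z²
  Hence R(z) = 1 + z + 28/117z².

Boundary: |R(x)|=1, x<0.
x=-1.69: |R|=0.0065
R=1: x+28/117x²=0 ⇒ x=−117/28=-4.1786; min R=1−1/(4·28/117)=-0.0446>−1
Confirm numerically:
  x=-3.975: |R|=0.80635 <1
  x=-3.314: |R|=0.31431 <1
  x=-3.307: |R|=0.31022 <1
  x=-2.594: |R|=0.01632 <1
  x=-4.754: |R|=1.65467 >1
  x=-4.622: |R|=1.49049 >1
  x=-4.239: |R|=1.06130 >1
Stable set (-4.1786, 0).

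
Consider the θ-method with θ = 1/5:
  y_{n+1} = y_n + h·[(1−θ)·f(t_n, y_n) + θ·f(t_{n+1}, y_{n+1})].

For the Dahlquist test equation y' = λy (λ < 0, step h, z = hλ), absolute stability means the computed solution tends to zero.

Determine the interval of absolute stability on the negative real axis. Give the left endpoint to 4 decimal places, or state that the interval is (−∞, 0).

z∈(-3.3333,0).

Test eqn y'=λy, z=hλ:
  y_{n+1} = y_n + z·[4/5·y_n + 1/5·y_{n+1}] ⇒ (1 − 1/5z)y_{n+1} = (1 + 4/5z)y_n
  Hence R(z) = (1 + 4/5z)/(1 − 1/5z).

Find x<0 with |R(x)|<1.
x=-0.69: |R|=0.3937
R=−1: 1+4/5x = −1+1/5x ⇒ -3/5x=2 ⇒ x=2/(-3/5)=-3.3333
Confirm numerically:
  x=-1.943: |R|=0.39925 <1
  x=-1.558: |R|=0.18786 <1
  x=-1.523: |R|=0.16741 <1
  x=-3.547: |R|=1.07500 >1
  x=-3.449: |R|=1.04107 >1
  x=-3.421: |R|=1.03123 >1
Interval (-3.3333, 0).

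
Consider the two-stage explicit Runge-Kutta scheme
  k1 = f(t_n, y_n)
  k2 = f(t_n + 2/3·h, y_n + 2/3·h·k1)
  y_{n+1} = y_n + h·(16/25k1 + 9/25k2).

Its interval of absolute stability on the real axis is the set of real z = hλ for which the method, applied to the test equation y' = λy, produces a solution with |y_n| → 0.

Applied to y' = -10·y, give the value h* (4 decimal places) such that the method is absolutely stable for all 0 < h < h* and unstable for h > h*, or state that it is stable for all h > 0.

Set f=λy, z=hλ:
  k1=λy_n ⇒ h·k1=z·y_n;  k2=λ(1+2/3z)y_n ⇒ h·k2=z(1+2/3z)y_n
  y_{n+1}/y_n = 1 + 16/25z + 9/25z(1+2/3z) = 1 + z + 6/25z²
  ⇒ R(z) = 1 + z + 6/25z².

Solve |R(x)|<1 on ℝ⁻.
x=-0.93: |R|=0.2776
R=1: x+6/25x²=0 ⇒ x=−25/6=-4.1667; min R=1−1/(4·6/25)=-0.0417>−1
Confirm numerically:
  x=-3.279: |R|=0.30144 <1
  x=-2.797: |R|=0.08057 <1
  x=-2.221: |R|=0.03712 <1
  x=-1.701: |R|=0.00658 <1
  x=-4.374: |R|=1.21765 >1
  x=-4.361: |R|=1.20340 >1
Stable set (-4.1667, 0).

(-4.1667,0); λ=-10 ⇒ h* = (25/6)/10 = 0.4167.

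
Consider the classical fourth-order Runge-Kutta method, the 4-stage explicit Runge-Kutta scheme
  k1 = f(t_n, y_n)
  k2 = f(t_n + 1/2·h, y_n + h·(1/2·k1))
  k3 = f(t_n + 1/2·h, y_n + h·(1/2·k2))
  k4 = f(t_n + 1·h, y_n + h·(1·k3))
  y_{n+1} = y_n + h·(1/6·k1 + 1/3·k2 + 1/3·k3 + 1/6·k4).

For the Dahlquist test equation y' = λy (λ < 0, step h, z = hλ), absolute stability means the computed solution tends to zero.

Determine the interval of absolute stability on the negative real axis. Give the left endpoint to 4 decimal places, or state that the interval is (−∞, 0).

Test eqn y'=λy, z=hλ:
  order 4, 4-stage ⇒ R(z)=1+z+z^2/2+z^3/6+z^4/24
  (e.g. R(-0.85)=0.43065, |R|=0.43065)

Need |R(x)|<1, x<0.
x=-0.85: |R|=0.4306
|R(-2.05)|=0.3513 |R(-1.88)|=0.3003 |R(-1.53)|=0.2718
Bisect:
  x_lo=-3.6123 |R|=3.1507  x_hi=-0.1680 |R|=0.8453
  mid=-1.89018 |R|=0.30254 →hi
  mid=-2.75126 |R|=0.94988 →hi
  mid=-3.18179 |R|=1.78194 →lo
  mid=-2.96652 |R|=1.30944 →lo
  mid=-2.85889 |R|=1.11675 →lo
  mid=-2.80507 |R|=1.03023 →lo
  mid=-2.77816 |R|=0.98930 →hi
  ...
  [-2.78531,-2.78510] ⇒ x*=-2.7853
Interval (-2.7853, 0).

z∈(-2.7853,0).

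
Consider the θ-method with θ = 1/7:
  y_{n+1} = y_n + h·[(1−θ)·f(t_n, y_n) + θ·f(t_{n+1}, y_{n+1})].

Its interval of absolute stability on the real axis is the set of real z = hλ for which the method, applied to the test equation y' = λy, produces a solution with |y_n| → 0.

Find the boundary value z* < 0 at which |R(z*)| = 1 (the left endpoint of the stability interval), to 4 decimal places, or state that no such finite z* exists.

Test eqn y'=λy, z=hλ:
  y_{n+1} = y_n + z·[6/7·y_n + 1/7·y_{n+1}] ⇒ (1 − 1/7z)y_{n+1} = (1 + 6/7z)y_n
  so R(z) = (1 + 6/7z)/(1 − 1/7z).

Solve |R(x)|<1 on ℝ⁻.
x=-1.56: |R|=0.2757
R=−1: 1+6/7x = −1+1/7x ⇒ -5/7x=2 ⇒ x=2/(-5/7)=-2.8000
Confirm numerically:
  x=-2.663: |R|=0.92911 <1
  x=-2.201: |R|=0.67449 <1
  x=-1.740: |R|=0.39359 <1
  x=-3.278: |R|=1.23254 >1
  x=-3.271: |R|=1.22929 >1
  x=-2.869: |R|=1.03496 >1
Stable set (-2.8000, 0).

z* = -2.8000.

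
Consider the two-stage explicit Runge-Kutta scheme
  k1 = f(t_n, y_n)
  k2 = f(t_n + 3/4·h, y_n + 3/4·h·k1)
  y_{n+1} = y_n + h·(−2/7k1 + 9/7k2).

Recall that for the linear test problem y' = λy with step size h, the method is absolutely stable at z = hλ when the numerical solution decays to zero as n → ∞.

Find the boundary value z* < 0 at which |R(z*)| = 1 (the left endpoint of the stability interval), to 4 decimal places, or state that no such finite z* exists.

z* = -1.0370.

Set f=λy, z=hλ:
  k1=λy_n ⇒ h·k1=z·y_n;  k2=λ(1+3/4z)y_n ⇒ h·k2=z(1+3/4z)y_n
  y_{n+1}/y_n = 1 − 2/7z + 9/7z(1+3/4z) = 1 + z + 27/28z²
  Hence R(z) = 1 + z + 27/28z².

Solve |R(x)|<1 on ℝ⁻.
x=-1.53: |R|=1.7273
R=1: x+27/28x²=0 ⇒ x=−28/27=-1.0370; min R=1−1/(4·27/28)=0.7407>−1
Confirm numerically:
  x=-1.005: |R|=0.96895 <1
  x=-0.984: |R|=0.94968 <1
  x=-0.608: |R|=0.74846 <1
  x=-0.504: |R|=0.74094 <1
  x=-1.464: |R|=1.60275 >1
  x=-1.438: |R|=1.55599 >1
Stable set (-1.0370, 0).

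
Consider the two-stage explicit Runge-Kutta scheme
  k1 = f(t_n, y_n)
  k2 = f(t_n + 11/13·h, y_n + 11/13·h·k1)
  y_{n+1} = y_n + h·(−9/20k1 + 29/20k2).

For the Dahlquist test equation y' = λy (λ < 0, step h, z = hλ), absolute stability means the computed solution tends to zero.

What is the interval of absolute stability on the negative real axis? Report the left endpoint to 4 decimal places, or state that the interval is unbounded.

Set f=λy, z=hλ:
  k1=λy_n ⇒ h·k1=z·y_n;  k2=λ(1+11/13z)y_n ⇒ h·k2=z(1+11/13z)y_n
  y_{n+1}/y_n = 1 − 9/20z + 29/20z(1+11/13z) = 1 + z + 319/260z²
  R(z) = 1 + z + 319/260z².

Boundary: |R(x)|=1, x<0.
x=-0.41: |R|=0.7962
R=1: x+319/260x²=0 ⇒ x=−260/319=-0.8150; min R=1−1/(4·319/260)=0.7962>−1
Confirm numerically:
  x=-0.791: |R|=0.97666 <1
  x=-0.762: |R|=0.95041 <1
  x=-0.572: |R|=0.82943 <1
  x=-0.430: |R|=0.79686 <1
  x=-1.381: |R|=1.95894 >1
  x=-1.084: |R|=1.35770 >1
Stable set (-0.8150, 0).

z∈(-0.8150,0).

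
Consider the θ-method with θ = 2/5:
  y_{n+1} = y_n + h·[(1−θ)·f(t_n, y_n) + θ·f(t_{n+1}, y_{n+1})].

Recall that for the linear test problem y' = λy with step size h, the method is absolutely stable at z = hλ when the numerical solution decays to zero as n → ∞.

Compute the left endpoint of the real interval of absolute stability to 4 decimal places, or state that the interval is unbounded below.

On y'=λy, z=hλ:
  y_{n+1} = y_n + z·[3/5·y_n + 2/5·y_{n+1}] ⇒ (1 − 2/5z)y_{n+1} = (1 + 3/5z)y_n
  ⇒ R(z) = (1 + 3/5z)/(1 − 2/5z).

Solve |R(x)|<1 on ℝ⁻.
x=-0.88: |R|=0.3491
R=−1: 1+3/5x = −1+2/5x ⇒ -1/5x=2 ⇒ x=2/(-1/5)=-10.0000
Confirm numerically:
  x=-7.679: |R|=0.88599 <1
  x=-6.586: |R|=0.81213 <1
  x=-5.971: |R|=0.76219 <1
  x=-10.328: |R|=1.01278 >1
  x=-10.214: |R|=1.00842 >1
Stable set (-10.0000, 0).

z* = -10.0000.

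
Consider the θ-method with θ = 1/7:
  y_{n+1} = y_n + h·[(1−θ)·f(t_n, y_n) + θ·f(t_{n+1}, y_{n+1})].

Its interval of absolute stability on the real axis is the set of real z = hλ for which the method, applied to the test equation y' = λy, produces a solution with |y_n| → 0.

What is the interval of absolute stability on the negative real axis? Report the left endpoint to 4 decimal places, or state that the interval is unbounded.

Test eqn y'=λy, z=hλ:
  y_{n+1} = y_n + z·[6/7·y_n + 1/7·y_{n+1}] ⇒ (1 − 1/7z)y_{n+1} = (1 + 6/7z)y_n
  so R(z) = (1 + 6/7z)/(1 − 1/7z).

Boundary: |R(x)|=1, x<0.
x=-1.77: |R|=0.4128
R=−1: 1+6/7x = −1+1/7x ⇒ -5/7x=2 ⇒ x=2/(-5/7)=-2.8000
Confirm numerically:
  x=-2.309: |R|=0.73628 <1
  x=-2.000: |R|=0.55556 <1
  x=-1.970: |R|=0.53735 <1
  x=-1.912: |R|=0.50180 <1
  x=-3.159: |R|=1.17669 >1
  x=-2.891: |R|=1.04600 >1
So |R|<1 on (-2.8000, 0).

(-2.8000, 0).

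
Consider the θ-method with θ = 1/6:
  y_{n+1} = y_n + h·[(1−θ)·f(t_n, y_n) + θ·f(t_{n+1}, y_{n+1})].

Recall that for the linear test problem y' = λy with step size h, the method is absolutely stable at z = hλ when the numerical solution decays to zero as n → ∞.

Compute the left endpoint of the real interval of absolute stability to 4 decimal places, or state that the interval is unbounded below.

On y'=λy, z=hλ:
  y_{n+1} = y_n + z·[5/6·y_n + 1/6·y_{n+1}] ⇒ (1 − 1/6z)y_{n+1} = (1 + 5/6z)y_n
  R(z) = (1 + 5/6z)/(1 − 1/6z).

Need |R(x)|<1, x<0.
x=-1.55: |R|=0.2318
R=−1: 1+5/6x = −1+1/6x ⇒ -2/3x=2 ⇒ x=2/(-2/3)=-3.0000
Confirm numerically:
  x=-2.368: |R|=0.69790 <1
  x=-2.203: |R|=0.61136 <1
  x=-1.758: |R|=0.35963 <1
  x=-3.403: |R|=1.17143 >1
  x=-3.181: |R|=1.07886 >1
  x=-3.103: |R|=1.04526 >1
So |R|<1 on (-3.0000, 0).

left endpoint -3.0000.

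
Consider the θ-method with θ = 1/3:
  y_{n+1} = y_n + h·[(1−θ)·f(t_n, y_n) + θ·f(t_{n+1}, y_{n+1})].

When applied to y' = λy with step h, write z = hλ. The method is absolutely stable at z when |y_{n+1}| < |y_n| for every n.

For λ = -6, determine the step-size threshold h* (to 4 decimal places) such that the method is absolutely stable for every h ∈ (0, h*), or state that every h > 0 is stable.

Set f=λy, z=hλ:
  y_{n+1} = y_n + z·[2/3·y_n + 1/3·y_{n+1}] ⇒ (1 − 1/3z)y_{n+1} = (1 + 2/3z)y_n
  R(z) = (1 + 2/3z)/(1 − 1/3z).

Solve |R(x)|<1 on ℝ⁻.
x=-1.64: |R|=0.0603
R=−1: 1+2/3x = −1+1/3x ⇒ -1/3x=2 ⇒ x=2/(-1/3)=-6.0000
Confirm numerically:
  x=-5.912: |R|=0.99013 <1
  x=-3.828: |R|=0.68190 <1
  x=-2.673: |R|=0.41354 <1
  x=-6.475: |R|=1.05013 >1
  x=-6.354: |R|=1.03784 >1
  x=-6.204: |R|=1.02216 >1
So |R|<1 on (-6.0000, 0).

(-6.0000,0); λ=-6 ⇒ h* = (6)/6 = 1.0000.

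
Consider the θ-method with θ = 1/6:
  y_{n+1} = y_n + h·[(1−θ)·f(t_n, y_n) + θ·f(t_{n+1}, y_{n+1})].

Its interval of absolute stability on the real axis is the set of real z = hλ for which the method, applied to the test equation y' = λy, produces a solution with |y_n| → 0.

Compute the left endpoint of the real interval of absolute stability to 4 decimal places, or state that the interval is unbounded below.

On y'=λy, z=hλ:
  y_{n+1} = y_n + z·[5/6·y_n + 1/6·y_{n+1}] ⇒ (1 − 1/6z)y_{n+1} = (1 + 5/6z)y_n
  so R(z) = (1 + 5/6z)/(1 − 1/6z).

Find x<0 with |R(x)|<1.
x=-1.32: |R|=0.0820
R=−1: 1+5/6x = −1+1/6x ⇒ -2/3x=2 ⇒ x=2/(-2/3)=-3.0000
Confirm numerically:
  x=-2.779: |R|=0.89931 <1
  x=-2.653: |R|=0.83959 <1
  x=-2.589: |R|=0.80859 <1
  x=-2.273: |R|=0.64850 <1
  x=-3.357: |R|=1.15261 >1
  x=-3.269: |R|=1.11609 >1
  x=-3.172: |R|=1.07501 >1
Stable set (-3.0000, 0).

z* = -3.0000.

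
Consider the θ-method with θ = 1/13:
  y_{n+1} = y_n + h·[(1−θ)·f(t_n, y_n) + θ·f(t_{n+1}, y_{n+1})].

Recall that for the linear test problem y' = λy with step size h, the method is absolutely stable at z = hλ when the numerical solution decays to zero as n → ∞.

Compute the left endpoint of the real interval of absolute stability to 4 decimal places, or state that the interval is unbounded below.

z* = -2.3636.

With y'=λy (z=hλ):
  y_{n+1} = y_n + z·[12/13·y_n + 1/13·y_{n+1}] ⇒ (1 − 1/13z)y_{n+1} = (1 + 12/13z)y_n
  Hence R(z) = (1 + 12/13z)/(1 − 1/13z).

Find x<0 with |R(x)|<1.
x=-0.56: |R|=0.4631
R=−1: 1+12/13x = −1+1/13x ⇒ -11/13x=2 ⇒ x=2/(-11/13)=-2.3636
Confirm numerically:
  x=-2.209: |R|=0.88816 <1
  x=-2.096: |R|=0.80498 <1
  x=-2.053: |R|=0.77300 <1
  x=-1.941: |R|=0.68884 <1
  x=-2.796: |R|=1.30109 >1
  x=-2.671: |R|=1.21575 >1
  x=-2.603: |R|=1.16875 >1
So |R|<1 on (-2.3636, 0).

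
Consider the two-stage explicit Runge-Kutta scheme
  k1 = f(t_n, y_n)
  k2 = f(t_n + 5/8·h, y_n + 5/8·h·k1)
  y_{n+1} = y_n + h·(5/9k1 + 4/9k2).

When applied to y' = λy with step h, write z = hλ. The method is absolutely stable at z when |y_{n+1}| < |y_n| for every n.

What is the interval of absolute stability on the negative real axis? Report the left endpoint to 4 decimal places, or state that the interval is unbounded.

With y'=λy (z=hλ):
  k1=λy_n ⇒ h·k1=z·y_n;  k2=λ(1+5/8z)y_n ⇒ h·k2=z(1+5/8z)y_n
  y_{n+1}/y_n = 1 + 5/9z + 4/9z(1+5/8z) = 1 + z + 5/18z²
  ⇒ R(z) = 1 + z + 5/18z².

Need |R(x)|<1, x<0.
x=-0.82: |R|=0.3668
R=1: x+5/18x²=0 ⇒ x=−18/5=-3.6000; min R=1−1/(4·5/18)=0.1000>−1
Confirm numerically:
  x=-3.406: |R|=0.81645 <1
  x=-3.136: |R|=0.59580 <1
  x=-2.392: |R|=0.19735 <1
  x=-2.100: |R|=0.12500 <1
  x=-4.028: |R|=1.47888 >1
  x=-3.657: |R|=1.05790 >1
Stable set (-3.6000, 0).

(-3.6000, 0).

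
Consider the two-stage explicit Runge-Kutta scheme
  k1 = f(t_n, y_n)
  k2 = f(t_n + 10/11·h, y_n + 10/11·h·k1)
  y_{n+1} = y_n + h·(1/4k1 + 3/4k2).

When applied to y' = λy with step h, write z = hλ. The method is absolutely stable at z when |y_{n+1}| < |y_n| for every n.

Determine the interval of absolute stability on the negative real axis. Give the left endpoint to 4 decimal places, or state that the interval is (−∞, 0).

(-1.4667, 0).

Test eqn y'=λy, z=hλ:
  k1=λy_n ⇒ h·k1=z·y_n;  k2=λ(1+10/11z)y_n ⇒ h·k2=z(1+10/11z)y_n
  y_{n+1}/y_n = 1 + 1/4z + 3/4z(1+10/11z) = 1 + z + 15/22z²
  ⇒ R(z) = 1 + z + 15/22z².

Solve |R(x)|<1 on ℝ⁻.
x=-1.36: |R|=0.9011
R=1: x+15/22x²=0 ⇒ x=−22/15=-1.4667; min R=1−1/(4·15/22)=0.6333>−1
Confirm numerically:
  x=-1.414: |R|=0.94922 <1
  x=-1.098: |R|=0.72400 <1
  x=-0.980: |R|=0.67482 <1
  x=-1.857: |R|=1.49422 >1
  x=-1.828: |R|=1.45035 >1
  x=-1.630: |R|=1.18152 >1
Stable set (-1.4667, 0).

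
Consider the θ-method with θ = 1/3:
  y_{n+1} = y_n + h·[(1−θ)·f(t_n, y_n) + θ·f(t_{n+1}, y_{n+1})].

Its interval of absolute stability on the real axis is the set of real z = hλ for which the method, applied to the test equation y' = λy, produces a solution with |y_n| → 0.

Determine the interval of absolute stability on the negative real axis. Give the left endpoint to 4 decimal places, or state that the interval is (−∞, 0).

z∈(-6.0000,0).

Test eqn y'=λy, z=hλ:
  y_{n+1} = y_n + z·[2/3·y_n + 1/3·y_{n+1}] ⇒ (1 − 1/3z)y_{n+1} = (1 + 2/3z)y_n
  Hence R(z) = (1 + 2/3z)/(1 − 1/3z).

Solve |R(x)|<1 on ℝ⁻.
x=-1.45: |R|=0.0225
R=−1: 1+2/3x = −1+1/3x ⇒ -1/3x=2 ⇒ x=2/(-1/3)=-6.0000
Confirm numerically:
  x=-5.239: |R|=0.90763 <1
  x=-4.341: |R|=0.77401 <1
  x=-3.654: |R|=0.64743 <1
  x=-6.369: |R|=1.03939 >1
  x=-6.163: |R|=1.01779 >1
Interval (-6.0000, 0).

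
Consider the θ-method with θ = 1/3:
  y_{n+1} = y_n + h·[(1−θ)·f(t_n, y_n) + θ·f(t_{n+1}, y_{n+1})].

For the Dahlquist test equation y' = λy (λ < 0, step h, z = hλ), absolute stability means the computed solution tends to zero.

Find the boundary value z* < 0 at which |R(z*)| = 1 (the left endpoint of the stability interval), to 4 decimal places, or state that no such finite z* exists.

Test eqn y'=λy, z=hλ:
  y_{n+1} = y_n + z·[2/3·y_n + 1/3·y_{n+1}] ⇒ (1 − 1/3z)y_{n+1} = (1 + 2/3z)y_n
  Hence R(z) = (1 + 2/3z)/(1 − 1/3z).

Find x<0 with |R(x)|<1.
x=-1.28: |R|=0.1028
R=−1: 1+2/3x = −1+1/3x ⇒ -1/3x=2 ⇒ x=2/(-1/3)=-6.0000
Confirm numerically:
  x=-5.936: |R|=0.99284 <1
  x=-5.372: |R|=0.92499 <1
  x=-5.155: |R|=0.89638 <1
  x=-6.460: |R|=1.04863 >1
  x=-6.279: |R|=1.03007 >1
  x=-6.273: |R|=1.02944 >1
Interval (-6.0000, 0).

z* = -6.0000.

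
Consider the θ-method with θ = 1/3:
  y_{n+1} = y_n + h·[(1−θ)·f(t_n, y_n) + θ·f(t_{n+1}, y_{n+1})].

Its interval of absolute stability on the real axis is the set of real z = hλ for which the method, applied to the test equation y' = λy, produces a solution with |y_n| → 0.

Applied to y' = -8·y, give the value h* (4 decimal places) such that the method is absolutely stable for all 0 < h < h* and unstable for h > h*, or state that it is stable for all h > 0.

With y'=λy (z=hλ):
  y_{n+1} = y_n + z·[2/3·y_n + 1/3·y_{n+1}] ⇒ (1 − 1/3z)y_{n+1} = (1 + 2/3z)y_n
  ⇒ R(z) = (1 + 2/3z)/(1 − 1/3z).

Boundary: |R(x)|=1, x<0.
x=-1.05: |R|=0.2222
R=−1: 1+2/3x = −1+1/3x ⇒ -1/3x=2 ⇒ x=2/(-1/3)=-6.0000
Confirm numerically:
  x=-5.476: |R|=0.93818 <1
  x=-5.253: |R|=0.90949 <1
  x=-5.199: |R|=0.90231 <1
  x=-4.287: |R|=0.76492 <1
  x=-6.444: |R|=1.04701 >1
  x=-6.225: |R|=1.02439 >1
  x=-6.044: |R|=1.00487 >1
So |R|<1 on (-6.0000, 0).

(-6.0000,0); λ=-8 ⇒ h* = (6)/8 = 0.7500.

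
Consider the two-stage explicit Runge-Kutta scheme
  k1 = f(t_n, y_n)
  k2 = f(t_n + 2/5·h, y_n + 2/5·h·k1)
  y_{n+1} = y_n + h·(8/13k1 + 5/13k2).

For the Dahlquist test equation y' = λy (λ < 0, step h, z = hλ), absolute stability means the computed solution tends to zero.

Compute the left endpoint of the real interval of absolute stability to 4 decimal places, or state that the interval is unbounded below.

Test eqn y'=λy, z=hλ:
  k1=λy_n ⇒ h·k1=z·y_n;  k2=λ(1+2/5z)y_n ⇒ h·k2=z(1+2/5z)y_n
  y_{n+1}/y_n = 1 + 8/13z + 5/13z(1+2/5z) = 1 + z + 2/13z²
  R(z) = 1 + z + 2/13z².

Solve |R(x)|<1 on ℝ⁻.
x=-1.72: |R|=0.2649
R=1: x+2/13x²=0 ⇒ x=−13/2=-6.5000; min R=1−1/(4·2/13)=-0.6250>−1
Confirm numerically:
  x=-5.501: |R|=0.15454 <1
  x=-4.755: |R|=0.27653 <1
  x=-4.014: |R|=0.53520 <1
  x=-2.645: |R|=0.56869 <1
  x=-7.083: |R|=1.63529 >1
  x=-6.894: |R|=1.41788 >1
  x=-6.650: |R|=1.15346 >1
So |R|<1 on (-6.5000, 0).

z* = -6.5000.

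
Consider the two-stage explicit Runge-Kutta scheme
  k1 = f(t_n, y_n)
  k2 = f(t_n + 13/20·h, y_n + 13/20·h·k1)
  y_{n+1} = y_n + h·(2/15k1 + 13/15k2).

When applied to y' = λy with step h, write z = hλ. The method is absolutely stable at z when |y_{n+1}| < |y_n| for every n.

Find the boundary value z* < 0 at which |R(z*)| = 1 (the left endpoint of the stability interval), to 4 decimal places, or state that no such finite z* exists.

Test eqn y'=λy, z=hλ:
  k1=λy_n ⇒ h·k1=z·y_n;  k2=λ(1+13/20z)y_n ⇒ h·k2=z(1+13/20z)y_n
  y_{n+1}/y_n = 1 + 2/15z + 13/15z(1+13/20z) = 1 + z + 169/300z²
  R(z) = 1 + z + 169/300z².

Find x<0 with |R(x)|<1.
x=-0.83: |R|=0.5581
R=1: x+169/300x²=0 ⇒ x=−300/169=-1.7751; min R=1−1/(4·169/300)=0.5562>−1
Confirm numerically:
  x=-1.513: |R|=0.77657 <1
  x=-1.147: |R|=0.59413 <1
  x=-1.073: |R|=0.57558 <1
  x=-0.878: |R|=0.55626 <1
  x=-1.953: |R|=1.19567 >1
  x=-1.887: |R|=1.11890 >1
  x=-1.811: |R|=1.03658 >1
Stable set (-1.7751, 0).

left endpoint -1.7751.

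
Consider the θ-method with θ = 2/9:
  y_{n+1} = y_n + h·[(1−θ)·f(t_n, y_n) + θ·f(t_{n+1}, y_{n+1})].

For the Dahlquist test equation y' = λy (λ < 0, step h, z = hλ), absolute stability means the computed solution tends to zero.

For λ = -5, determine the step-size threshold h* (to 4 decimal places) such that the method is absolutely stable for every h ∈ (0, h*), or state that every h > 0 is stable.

Test eqn y'=λy, z=hλ:
  y_{n+1} = y_n + z·[7/9·y_n + 2/9·y_{n+1}] ⇒ (1 − 2/9z)y_{n+1} = (1 + 7/9z)y_n
  R(z) = (1 + 7/9z)/(1 − 2/9z).

Solve |R(x)|<1 on ℝ⁻.
x=-0.66: |R|=0.4244
R=−1: 1+7/9x = −1+2/9x ⇒ -5/9x=2 ⇒ x=2/(-5/9)=-3.6000
Confirm numerically:
  x=-3.029: |R|=0.81040 <1
  x=-2.522: |R|=0.61621 <1
  x=-2.265: |R|=0.50665 <1
  x=-3.652: |R|=1.01595 >1
  x=-3.624: |R|=1.00739 >1
Interval (-3.6000, 0).

(-3.6000,0); λ=-5 ⇒ h* = (18/5)/5 = 0.7200.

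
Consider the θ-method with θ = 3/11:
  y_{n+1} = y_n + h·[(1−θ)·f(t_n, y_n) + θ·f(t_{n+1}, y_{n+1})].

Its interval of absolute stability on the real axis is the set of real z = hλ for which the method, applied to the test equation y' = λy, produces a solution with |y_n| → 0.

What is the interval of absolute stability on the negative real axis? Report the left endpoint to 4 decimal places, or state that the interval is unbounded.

z∈(-4.4000,0).

With y'=λy (z=hλ):
  y_{n+1} = y_n + z·[8/11·y_n + 3/11·y_{n+1}] ⇒ (1 − 3/11z)y_{n+1} = (1 + 8/11z)y_n
  ⇒ R(z) = (1 + 8/11z)/(1 − 3/11z).

Need |R(x)|<1, x<0.
x=-0.58: |R|=0.4992
R=−1: 1+8/11x = −1+3/11x ⇒ -5/11x=2 ⇒ x=2/(-5/11)=-4.4000
Confirm numerically:
  x=-4.231: |R|=0.96434 <1
  x=-2.108: |R|=0.33849 <1
  x=-2.045: |R|=0.31281 <1
  x=-4.753: |R|=1.06988 >1
  x=-4.710: |R|=1.06168 >1
  x=-4.477: |R|=1.01576 >1
So |R|<1 on (-4.4000, 0).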